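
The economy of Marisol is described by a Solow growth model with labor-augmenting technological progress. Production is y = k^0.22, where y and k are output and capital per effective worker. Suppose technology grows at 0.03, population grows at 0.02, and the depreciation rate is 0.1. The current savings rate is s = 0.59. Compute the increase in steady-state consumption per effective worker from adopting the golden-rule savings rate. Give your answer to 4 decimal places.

Break-even investment rate: n + g + δ = 0.02 + 0.03 + 0.1 = 0.15.
Current steady state (s = 0.59): k* = (0.59/0.15)^(1/0.78) ≈ 5.7878, y* = 5.7878^0.22 ≈ 1.4715, c* = (1−0.59)·1.4715 ≈ 0.6033.
Golden rule sets MPK = n+g+δ: 0.22·k^(0.22−1) = 0.15, so k_gold = (0.22/0.15)^(1/0.78) ≈ 1.6340.
y_gold = 1.6340^0.22 ≈ 1.1141, c_gold = y_gold − 0.15·k_gold ≈ 0.8690.
Gain: Δc = 0.8690 − 0.6033 ≈ 0.2657.

Δc ≈ 0.2657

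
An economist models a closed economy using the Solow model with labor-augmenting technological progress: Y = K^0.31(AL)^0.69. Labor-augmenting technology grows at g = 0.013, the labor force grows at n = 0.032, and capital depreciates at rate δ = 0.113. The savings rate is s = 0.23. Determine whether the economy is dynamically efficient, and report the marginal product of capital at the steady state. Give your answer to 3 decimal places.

The effective depreciation rate is n + g + δ = 0.032 + 0.013 + 0.113 = 0.158.
Steady-state k*: s·k^0.31 = 0.158·k gives k* = (0.23/0.158)^(1/0.69) ≈ 1.7232.
MPK = 0.31·1.7232^(-0.69) ≈ 0.2130.
MPK > n+g+δ = 0.158, so the economy is dynamically efficient (under-saving).

dynamically efficient; MPK ≈ 0.213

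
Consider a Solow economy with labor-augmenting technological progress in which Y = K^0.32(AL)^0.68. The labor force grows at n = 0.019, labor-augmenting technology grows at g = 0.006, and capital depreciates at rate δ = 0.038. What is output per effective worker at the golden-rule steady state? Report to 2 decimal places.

Capital per effective worker breaks even when investment replaces (n + g + δ)·k; here n + g + δ = 0.063.
At the golden rule the marginal product of capital equals n+g+δ: 0.32·k^(0.32−1) = 0.063. Solving, k_gold = (0.32/0.063)^(1/0.68) ≈ 10.9133.
Output: y_gold = k_gold^0.32 = 10.9133^0.32 ≈ 2.1486.

y_gold ≈ 2.15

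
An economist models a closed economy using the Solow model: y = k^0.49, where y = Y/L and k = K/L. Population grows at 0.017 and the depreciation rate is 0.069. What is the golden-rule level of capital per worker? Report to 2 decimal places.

n + δ = 0.017 + 0.069 = 0.086.
Setting f'(k) = n+δ gives 0.49·k^(0.49−1) = 0.086, hence k_gold = (0.49/0.086)^(1/0.51) ≈ 30.3222.

k_gold ≈ 30.32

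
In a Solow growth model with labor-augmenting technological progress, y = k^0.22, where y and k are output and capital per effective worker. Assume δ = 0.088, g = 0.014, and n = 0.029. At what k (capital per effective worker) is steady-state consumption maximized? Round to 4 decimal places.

The effective depreciation rate is n + g + δ = 0.029 + 0.014 + 0.088 = 0.131.
Maximizing c = f(k) − (n+g+δ)·k gives f'(k) = n+g+δ, i.e. 0.22·k^(0.22−1) = 0.131, so k_gold = (0.22/0.131)^(1/0.78) ≈ 1.9438.

k_gold ≈ 1.9438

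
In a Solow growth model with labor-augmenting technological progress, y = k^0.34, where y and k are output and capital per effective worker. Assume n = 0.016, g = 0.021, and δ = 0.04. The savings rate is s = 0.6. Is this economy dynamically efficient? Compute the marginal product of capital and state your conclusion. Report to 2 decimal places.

dynamically inefficient; MPK ≈ 0.04

The effective depreciation rate is n + g + δ = 0.016 + 0.021 + 0.04 = 0.077.
Steady-state k*: s·k^0.34 = 0.077·k gives k* = (0.6/0.077)^(1/0.66) ≈ 22.4389.
MPK = 0.34·22.4389^(-0.66) ≈ 0.0436.
MPK < n+g+δ = 0.077, so the economy is dynamically inefficient (over-saving).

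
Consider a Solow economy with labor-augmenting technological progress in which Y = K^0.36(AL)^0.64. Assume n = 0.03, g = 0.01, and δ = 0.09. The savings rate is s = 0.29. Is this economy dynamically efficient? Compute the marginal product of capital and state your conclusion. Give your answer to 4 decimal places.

dynamically efficient; MPK ≈ 0.1614

n + g + δ = 0.03 + 0.01 + 0.09 = 0.13.
Steady-state k*: s·k^0.36 = 0.13·k gives k* = (0.29/0.13)^(1/0.64) ≈ 3.5032.
MPK = 0.36·3.5032^(-0.64) ≈ 0.1614.
MPK > n+g+δ = 0.13, so the economy is dynamically efficient (under-saving).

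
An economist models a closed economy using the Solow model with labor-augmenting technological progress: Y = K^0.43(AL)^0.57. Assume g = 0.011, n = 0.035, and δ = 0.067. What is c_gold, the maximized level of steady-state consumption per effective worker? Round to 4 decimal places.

c_gold ≈ 1.5621

Capital per effective worker breaks even when investment replaces (n + g + δ)·k; here n + g + δ = 0.113.
At the golden rule the marginal product of capital equals n+g+δ: 0.43·k^(0.43−1) = 0.113. Solving, k_gold = (0.43/0.113)^(1/0.57) ≈ 10.4286.
y_gold = 10.4286^0.43 ≈ 2.7406.
c_gold = y_gold − (n+g+δ)·k_gold = 2.7406 − 0.113·10.4286 ≈ 1.5621.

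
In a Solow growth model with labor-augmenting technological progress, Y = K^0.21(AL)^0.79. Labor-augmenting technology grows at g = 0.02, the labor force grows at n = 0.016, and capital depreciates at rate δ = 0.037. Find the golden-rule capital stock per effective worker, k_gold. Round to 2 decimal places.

The effective depreciation rate is n + g + δ = 0.016 + 0.02 + 0.037 = 0.073.
At the golden rule the marginal product of capital equals n+g+δ: 0.21·k^(0.21−1) = 0.073. Solving, k_gold = (0.21/0.073)^(1/0.79) ≈ 3.8096.

k_gold ≈ 3.81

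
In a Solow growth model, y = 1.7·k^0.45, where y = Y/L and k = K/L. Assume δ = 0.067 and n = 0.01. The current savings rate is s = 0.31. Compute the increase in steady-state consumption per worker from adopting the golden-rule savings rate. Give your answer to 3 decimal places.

Capital per worker breaks even when investment replaces (n + δ)·k; here n + δ = 0.077.
Current steady state (s = 0.31): k* = (0.31·1.7/0.077)^(1/0.55) ≈ 33.0190, y* = 1.7·33.0190^0.45 ≈ 8.2015, c* = (1−0.31)·8.2015 ≈ 5.6590.
Setting f'(k) = n+δ gives 0.45·1.7·k^(0.45−1) = 0.077, hence k_gold = (0.45·1.7/0.077)^(1/0.55) ≈ 65.0186.
y_gold = 1.7·65.0186^0.45 ≈ 11.1254, c_gold = y_gold − 0.077·k_gold ≈ 6.1190.
Gain: Δc = 6.1190 − 5.6590 ≈ 0.4599.

Δc ≈ 0.460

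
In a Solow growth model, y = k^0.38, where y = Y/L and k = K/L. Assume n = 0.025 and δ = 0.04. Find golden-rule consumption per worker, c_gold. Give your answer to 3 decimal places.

c_gold ≈ 1.830

n + δ = 0.025 + 0.04 = 0.065.
Maximizing c = f(k) − (n+δ)·k gives f'(k) = n+δ, i.e. 0.38·k^(0.38−1) = 0.065, so k_gold = (0.38/0.065)^(1/0.62) ≈ 17.2539.
y_gold = 17.2539^0.38 ≈ 2.9513.
c_gold = y_gold − (n+δ)·k_gold = 2.9513 − 0.065·17.2539 ≈ 1.8298.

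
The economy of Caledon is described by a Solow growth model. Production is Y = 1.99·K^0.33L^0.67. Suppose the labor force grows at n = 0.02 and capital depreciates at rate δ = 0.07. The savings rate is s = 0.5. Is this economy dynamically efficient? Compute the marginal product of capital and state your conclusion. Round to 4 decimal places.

Break-even investment rate: n + δ = 0.02 + 0.07 = 0.09.
Steady-state k*: s·A·k^0.33 = 0.09·k gives k* = (0.5·1.99/0.09)^(1/0.67) ≈ 36.1063.
MPK = 0.33·1.99·36.1063^(-0.67) ≈ 0.0594.
MPK < n+δ = 0.09, so the economy is dynamically inefficient (over-saving).

dynamically inefficient; MPK ≈ 0.0594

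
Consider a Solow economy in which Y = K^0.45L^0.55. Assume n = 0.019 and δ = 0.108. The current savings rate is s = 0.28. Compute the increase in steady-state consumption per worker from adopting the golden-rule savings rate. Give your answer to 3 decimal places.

Δc ≈ 0.174

n + δ = 0.019 + 0.108 = 0.127.
Current steady state (s = 0.28): k* = (0.28/0.127)^(1/0.55) ≈ 4.2100, y* = 4.2100^0.45 ≈ 1.9095, c* = (1−0.28)·1.9095 ≈ 1.3749.
Golden rule sets MPK = n+δ: 0.45·k^(0.45−1) = 0.127, so k_gold = (0.45/0.127)^(1/0.55) ≈ 9.9753.
y_gold = 9.9753^0.45 ≈ 2.8152, c_gold = y_gold − 0.127·k_gold ≈ 1.5484.
Gain: Δc = 1.5484 − 1.3749 ≈ 0.1735.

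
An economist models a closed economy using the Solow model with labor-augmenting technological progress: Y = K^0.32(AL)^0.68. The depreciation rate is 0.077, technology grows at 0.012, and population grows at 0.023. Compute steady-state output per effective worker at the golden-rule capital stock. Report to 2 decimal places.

y_gold ≈ 1.64

The effective depreciation rate is n + g + δ = 0.023 + 0.012 + 0.077 = 0.112.
Setting f'(k) = n+g+δ gives 0.32·k^(0.32−1) = 0.112, hence k_gold = (0.32/0.112)^(1/0.68) ≈ 4.6826.
Output: y_gold = k_gold^0.32 = 4.6826^0.32 ≈ 1.6389.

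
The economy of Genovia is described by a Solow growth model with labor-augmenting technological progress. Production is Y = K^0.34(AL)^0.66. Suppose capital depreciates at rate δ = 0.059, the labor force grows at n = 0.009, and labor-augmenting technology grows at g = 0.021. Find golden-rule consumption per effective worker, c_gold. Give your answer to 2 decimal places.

n + g + δ = 0.009 + 0.021 + 0.059 = 0.089.
Setting f'(k) = n+g+δ gives 0.34·k^(0.34−1) = 0.089, hence k_gold = (0.34/0.089)^(1/0.66) ≈ 7.6200.
y_gold = 7.6200^0.34 ≈ 1.9946.
c_gold = y_gold − (n+g+δ)·k_gold = 1.9946 − 0.089·7.6200 ≈ 1.3165.

c_gold ≈ 1.32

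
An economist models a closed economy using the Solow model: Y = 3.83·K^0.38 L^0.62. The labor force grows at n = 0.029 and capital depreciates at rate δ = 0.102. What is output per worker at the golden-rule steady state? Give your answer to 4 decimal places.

y_gold ≈ 16.7540

Capital per worker breaks even when investment replaces (n + δ)·k; here n + δ = 0.131.
Golden rule sets MPK = n+δ: 0.38·3.83·k^(0.38−1) = 0.131, so k_gold = (0.38·3.83/0.131)^(1/0.62) ≈ 48.5994.
Output: y_gold = 3.83·k_gold^0.38 = 3.83·48.5994^0.38 ≈ 16.7540.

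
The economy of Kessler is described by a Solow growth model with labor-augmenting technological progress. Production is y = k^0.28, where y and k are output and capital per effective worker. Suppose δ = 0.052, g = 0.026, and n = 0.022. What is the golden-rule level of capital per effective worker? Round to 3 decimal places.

Capital per effective worker breaks even when investment replaces (n + g + δ)·k; here n + g + δ = 0.1.
At the golden rule the marginal product of capital equals n+g+δ: 0.28·k^(0.28−1) = 0.1. Solving, k_gold = (0.28/0.1)^(1/0.72) ≈ 4.1788.

k_gold ≈ 4.179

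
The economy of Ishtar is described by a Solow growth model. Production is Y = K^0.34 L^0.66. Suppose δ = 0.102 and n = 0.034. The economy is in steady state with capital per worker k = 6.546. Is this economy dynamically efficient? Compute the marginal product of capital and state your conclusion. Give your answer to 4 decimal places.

dynamically inefficient; MPK ≈ 0.0984

n + δ = 0.034 + 0.102 = 0.136.
MPK = 0.34·k^(0.34−1) = 0.34·6.546^(-0.66) ≈ 0.0984.
MPK < 0.136, so the economy is dynamically inefficient (over-saving).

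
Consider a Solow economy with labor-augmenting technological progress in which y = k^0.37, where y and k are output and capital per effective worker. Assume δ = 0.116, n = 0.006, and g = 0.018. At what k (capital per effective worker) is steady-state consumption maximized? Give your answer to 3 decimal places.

Break-even investment rate: n + g + δ = 0.006 + 0.018 + 0.116 = 0.14.
Maximizing c = f(k) − (n+g+δ)·k gives f'(k) = n+g+δ, i.e. 0.37·k^(0.37−1) = 0.14, so k_gold = (0.37/0.14)^(1/0.63) ≈ 4.6769.

k_gold ≈ 4.677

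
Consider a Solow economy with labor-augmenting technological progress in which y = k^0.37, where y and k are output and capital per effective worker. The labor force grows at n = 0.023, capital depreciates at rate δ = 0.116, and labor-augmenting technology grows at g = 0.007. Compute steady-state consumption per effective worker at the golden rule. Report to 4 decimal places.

c_gold ≈ 1.0877

n + g + δ = 0.023 + 0.007 + 0.116 = 0.146.
Golden rule sets MPK = n+g+δ: 0.37·k^(0.37−1) = 0.146, so k_gold = (0.37/0.146)^(1/0.63) ≈ 4.3755.
y_gold = 4.3755^0.37 ≈ 1.7266.
c_gold = y_gold − (n+g+δ)·k_gold = 1.7266 − 0.146·4.3755 ≈ 1.0877.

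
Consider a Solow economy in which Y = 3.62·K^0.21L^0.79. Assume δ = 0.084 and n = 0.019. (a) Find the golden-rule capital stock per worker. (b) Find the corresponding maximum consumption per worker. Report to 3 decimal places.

Break-even investment rate: n + δ = 0.019 + 0.084 = 0.103.
Setting f'(k) = n+δ gives 0.21·3.62·k^(0.21−1) = 0.103, hence k_gold = (0.21·3.62/0.103)^(1/0.79) ≈ 12.5559.
y_gold = 3.62·12.5559^0.21 ≈ 6.1584; c_gold = y_gold − 0.103·k_gold ≈ 4.8651.

(a) k_gold ≈ 12.556; (b) c_gold ≈ 4.865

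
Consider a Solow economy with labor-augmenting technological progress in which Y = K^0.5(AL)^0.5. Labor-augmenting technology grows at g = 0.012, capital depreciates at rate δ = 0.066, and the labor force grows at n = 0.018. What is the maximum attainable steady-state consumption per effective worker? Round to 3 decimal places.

c_gold ≈ 2.604

n + g + δ = 0.018 + 0.012 + 0.066 = 0.096.
At the golden rule the marginal product of capital equals n+g+δ: 0.5·k^(0.5−1) = 0.096. Solving, k_gold = (0.5/0.096)^(1/0.5) ≈ 27.1267.
y_gold = 27.1267^0.5 ≈ 5.2083.
c_gold = y_gold − (n+g+δ)·k_gold = 5.2083 − 0.096·27.1267 ≈ 2.6042.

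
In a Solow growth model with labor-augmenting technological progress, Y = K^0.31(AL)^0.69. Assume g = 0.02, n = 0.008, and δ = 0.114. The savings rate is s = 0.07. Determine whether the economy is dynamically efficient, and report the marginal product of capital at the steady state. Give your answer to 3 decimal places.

Capital per effective worker breaks even when investment replaces (n + g + δ)·k; here n + g + δ = 0.142.
Steady-state k*: s·k^0.31 = 0.142·k gives k* = (0.07/0.142)^(1/0.69) ≈ 0.3588.
MPK = 0.31·0.3588^(-0.69) ≈ 0.6289.
MPK > n+g+δ = 0.142, so the economy is dynamically efficient (under-saving).

dynamically efficient; MPK ≈ 0.629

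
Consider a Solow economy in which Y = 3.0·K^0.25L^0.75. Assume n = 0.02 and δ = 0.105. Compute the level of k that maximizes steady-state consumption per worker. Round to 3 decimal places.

n + δ = 0.02 + 0.105 = 0.125.
Maximizing c = f(k) − (n+δ)·k gives f'(k) = n+δ, i.e. 0.25·3.0·k^(0.25−1) = 0.125, so k_gold = (0.25·3.0/0.125)^(1/0.75) ≈ 10.9027.

k_gold ≈ 10.903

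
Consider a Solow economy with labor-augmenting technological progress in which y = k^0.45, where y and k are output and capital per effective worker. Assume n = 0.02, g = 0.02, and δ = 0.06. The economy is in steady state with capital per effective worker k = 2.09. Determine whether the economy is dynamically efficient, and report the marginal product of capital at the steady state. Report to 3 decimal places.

dynamically efficient; MPK ≈ 0.300

The effective depreciation rate is n + g + δ = 0.02 + 0.02 + 0.06 = 0.1.
MPK = 0.45·k^(0.45−1) = 0.45·2.09^(-0.55) ≈ 0.3000.
MPK > 0.1, so the economy is dynamically efficient (under-saving).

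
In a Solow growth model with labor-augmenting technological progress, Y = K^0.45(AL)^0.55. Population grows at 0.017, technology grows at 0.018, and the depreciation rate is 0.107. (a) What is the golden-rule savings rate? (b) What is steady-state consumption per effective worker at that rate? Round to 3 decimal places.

n + g + δ = 0.017 + 0.018 + 0.107 = 0.142.
For Cobb-Douglas, s_gold equals capital's share: s_gold = 0.45.
Setting f'(k) = n+g+δ gives 0.45·k^(0.45−1) = 0.142, hence k_gold = (0.45/0.142)^(1/0.55) ≈ 8.1428.
y_gold = 8.1428^0.45 ≈ 2.5695; c_gold = (1−0.45)·y_gold ≈ 1.4132.

(a) s_gold = 0.450; (b) c_gold ≈ 1.413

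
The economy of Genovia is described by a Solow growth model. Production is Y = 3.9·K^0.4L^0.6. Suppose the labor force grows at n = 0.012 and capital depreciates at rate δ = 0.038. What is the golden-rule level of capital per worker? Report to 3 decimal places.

n + δ = 0.012 + 0.038 = 0.05.
Setting f'(k) = n+δ gives 0.4·3.9·k^(0.4−1) = 0.05, hence k_gold = (0.4·3.9/0.05)^(1/0.6) ≈ 309.2129.

k_gold ≈ 309.213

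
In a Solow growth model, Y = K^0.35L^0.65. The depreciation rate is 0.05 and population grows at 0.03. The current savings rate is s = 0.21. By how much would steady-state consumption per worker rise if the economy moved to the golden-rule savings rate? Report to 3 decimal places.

Δc ≈ 0.111

n + δ = 0.03 + 0.05 = 0.08.
Current steady state (s = 0.21): k* = (0.21/0.08)^(1/0.65) ≈ 4.4138, y* = 4.4138^0.35 ≈ 1.6815, c* = (1−0.21)·1.6815 ≈ 1.3283.
Maximizing c = f(k) − (n+δ)·k gives f'(k) = n+δ, i.e. 0.35·k^(0.35−1) = 0.08, so k_gold = (0.35/0.08)^(1/0.65) ≈ 9.6855.
y_gold = 9.6855^0.35 ≈ 2.2138, c_gold = y_gold − 0.08·k_gold ≈ 1.4390.
Gain: Δc = 1.4390 − 1.3283 ≈ 0.1106.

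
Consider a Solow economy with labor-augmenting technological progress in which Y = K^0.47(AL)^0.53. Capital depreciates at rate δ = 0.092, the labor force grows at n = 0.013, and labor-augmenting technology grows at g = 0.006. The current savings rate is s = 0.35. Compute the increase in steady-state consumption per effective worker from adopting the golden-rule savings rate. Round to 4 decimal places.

Break-even investment rate: n + g + δ = 0.013 + 0.006 + 0.092 = 0.111.
Current steady state (s = 0.35): k* = (0.35/0.111)^(1/0.53) ≈ 8.7303, y* = 8.7303^0.47 ≈ 2.7687, c* = (1−0.35)·2.7687 ≈ 1.7997.
At the golden rule the marginal product of capital equals n+g+δ: 0.47·k^(0.47−1) = 0.111. Solving, k_gold = (0.47/0.111)^(1/0.53) ≈ 15.2263.
y_gold = 15.2263^0.47 ≈ 3.5960, c_gold = y_gold − 0.111·k_gold ≈ 1.9059.
Gain: Δc = 1.9059 − 1.7997 ≈ 0.1062.

Δc ≈ 0.1062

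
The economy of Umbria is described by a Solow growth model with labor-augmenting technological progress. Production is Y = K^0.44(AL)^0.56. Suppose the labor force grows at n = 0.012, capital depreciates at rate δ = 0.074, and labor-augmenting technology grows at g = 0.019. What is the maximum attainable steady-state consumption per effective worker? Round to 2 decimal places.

c_gold ≈ 1.73

Capital per effective worker breaks even when investment replaces (n + g + δ)·k; here n + g + δ = 0.105.
At the golden rule the marginal product of capital equals n+g+δ: 0.44·k^(0.44−1) = 0.105. Solving, k_gold = (0.44/0.105)^(1/0.56) ≈ 12.9177.
y_gold = 12.9177^0.44 ≈ 3.0826.
c_gold = y_gold − (n+g+δ)·k_gold = 3.0826 − 0.105·12.9177 ≈ 1.7263.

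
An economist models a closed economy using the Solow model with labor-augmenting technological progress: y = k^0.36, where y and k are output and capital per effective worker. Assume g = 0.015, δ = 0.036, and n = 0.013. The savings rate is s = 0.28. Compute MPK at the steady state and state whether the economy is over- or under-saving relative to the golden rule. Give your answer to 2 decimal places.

under-saving; MPK ≈ 0.08

The effective depreciation rate is n + g + δ = 0.013 + 0.015 + 0.036 = 0.064.
Steady-state k*: s·k^0.36 = 0.064·k gives k* = (0.28/0.064)^(1/0.64) ≈ 10.0353.
MPK = 0.36·10.0353^(-0.64) ≈ 0.0823.
MPK > n+g+δ = 0.064, so the economy is dynamically efficient (under-saving).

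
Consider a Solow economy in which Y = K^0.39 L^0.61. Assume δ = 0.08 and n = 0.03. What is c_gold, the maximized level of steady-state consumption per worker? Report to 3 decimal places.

n + δ = 0.03 + 0.08 = 0.11.
Maximizing c = f(k) − (n+δ)·k gives f'(k) = n+δ, i.e. 0.39·k^(0.39−1) = 0.11, so k_gold = (0.39/0.11)^(1/0.61) ≈ 7.9635.
y_gold = 7.9635^0.39 ≈ 2.2461.
c_gold = y_gold − (n+δ)·k_gold = 2.2461 − 0.11·7.9635 ≈ 1.3701.

c_gold ≈ 1.370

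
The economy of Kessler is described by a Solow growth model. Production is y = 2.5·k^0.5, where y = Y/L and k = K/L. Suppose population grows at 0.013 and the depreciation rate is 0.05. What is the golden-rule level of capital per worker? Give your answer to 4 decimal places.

k_gold ≈ 393.6760

The effective depreciation rate is n + δ = 0.013 + 0.05 = 0.063.
Maximizing c = f(k) − (n+δ)·k gives f'(k) = n+δ, i.e. 0.5·2.5·k^(0.5−1) = 0.063, so k_gold = (0.5·2.5/0.063)^(1/0.5) ≈ 393.6760.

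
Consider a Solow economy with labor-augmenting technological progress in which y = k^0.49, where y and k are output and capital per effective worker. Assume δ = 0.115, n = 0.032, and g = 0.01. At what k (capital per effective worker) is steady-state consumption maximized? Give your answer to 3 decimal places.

k_gold ≈ 9.316

n + g + δ = 0.032 + 0.01 + 0.115 = 0.157.
Setting f'(k) = n+g+δ gives 0.49·k^(0.49−1) = 0.157, hence k_gold = (0.49/0.157)^(1/0.51) ≈ 9.3156.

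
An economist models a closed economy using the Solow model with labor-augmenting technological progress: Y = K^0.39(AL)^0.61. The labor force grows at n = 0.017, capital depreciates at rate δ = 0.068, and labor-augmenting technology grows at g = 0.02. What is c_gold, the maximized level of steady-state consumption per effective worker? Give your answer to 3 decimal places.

c_gold ≈ 1.411

Capital per effective worker breaks even when investment replaces (n + g + δ)·k; here n + g + δ = 0.105.
Maximizing c = f(k) − (n+g+δ)·k gives f'(k) = n+g+δ, i.e. 0.39·k^(0.39−1) = 0.105, so k_gold = (0.39/0.105)^(1/0.61) ≈ 8.5945.
y_gold = 8.5945^0.39 ≈ 2.3139.
c_gold = y_gold − (n+g+δ)·k_gold = 2.3139 − 0.105·8.5945 ≈ 1.4115.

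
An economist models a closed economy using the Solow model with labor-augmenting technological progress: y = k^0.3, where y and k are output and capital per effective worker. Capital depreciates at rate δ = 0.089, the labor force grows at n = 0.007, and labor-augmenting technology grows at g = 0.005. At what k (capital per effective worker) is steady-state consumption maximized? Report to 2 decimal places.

k_gold ≈ 4.74

n + g + δ = 0.007 + 0.005 + 0.089 = 0.101.
At the golden rule the marginal product of capital equals n+g+δ: 0.3·k^(0.3−1) = 0.101. Solving, k_gold = (0.3/0.101)^(1/0.7) ≈ 4.7362.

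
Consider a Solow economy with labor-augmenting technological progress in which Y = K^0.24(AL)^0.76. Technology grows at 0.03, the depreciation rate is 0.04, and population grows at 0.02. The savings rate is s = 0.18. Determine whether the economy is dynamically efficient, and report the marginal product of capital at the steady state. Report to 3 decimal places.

dynamically efficient; MPK ≈ 0.120

Break-even investment rate: n + g + δ = 0.02 + 0.03 + 0.04 = 0.09.
Steady-state k*: s·k^0.24 = 0.09·k gives k* = (0.18/0.09)^(1/0.76) ≈ 2.4894.
MPK = 0.24·2.4894^(-0.76) ≈ 0.1200.
MPK > n+g+δ = 0.09, so the economy is dynamically efficient (under-saving).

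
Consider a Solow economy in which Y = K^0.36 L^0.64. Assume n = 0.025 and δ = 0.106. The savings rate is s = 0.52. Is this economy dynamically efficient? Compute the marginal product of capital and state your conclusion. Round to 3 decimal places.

The effective depreciation rate is n + δ = 0.025 + 0.106 = 0.131.
Steady-state k*: s·k^0.36 = 0.131·k gives k* = (0.52/0.131)^(1/0.64) ≈ 8.6202.
MPK = 0.36·8.6202^(-0.64) ≈ 0.0907.
MPK < n+δ = 0.131, so the economy is dynamically inefficient (over-saving).

dynamically inefficient; MPK ≈ 0.091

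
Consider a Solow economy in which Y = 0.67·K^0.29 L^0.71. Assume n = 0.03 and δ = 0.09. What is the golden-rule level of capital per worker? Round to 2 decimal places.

k_gold ≈ 1.97

Break-even investment rate: n + δ = 0.03 + 0.09 = 0.12.
Setting f'(k) = n+δ gives 0.29·0.67·k^(0.29−1) = 0.12, hence k_gold = (0.29·0.67/0.12)^(1/0.71) ≈ 1.9714.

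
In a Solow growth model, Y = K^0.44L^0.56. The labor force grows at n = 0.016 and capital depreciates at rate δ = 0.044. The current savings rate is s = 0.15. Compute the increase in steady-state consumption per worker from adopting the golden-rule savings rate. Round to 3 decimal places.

Δc ≈ 0.933

n + δ = 0.016 + 0.044 = 0.06.
Current steady state (s = 0.15): k* = (0.15/0.06)^(1/0.56) ≈ 5.1358, y* = 5.1358^0.44 ≈ 2.0543, c* = (1−0.15)·2.0543 ≈ 1.7462.
At the golden rule the marginal product of capital equals n+δ: 0.44·k^(0.44−1) = 0.06. Solving, k_gold = (0.44/0.06)^(1/0.56) ≈ 35.0898.
y_gold = 35.0898^0.44 ≈ 4.7850, c_gold = y_gold − 0.06·k_gold ≈ 2.6796.
Gain: Δc = 2.6796 − 1.7462 ≈ 0.9334.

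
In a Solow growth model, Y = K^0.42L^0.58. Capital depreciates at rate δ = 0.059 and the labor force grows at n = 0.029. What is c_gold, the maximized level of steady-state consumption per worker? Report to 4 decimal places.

Capital per worker breaks even when investment replaces (n + δ)·k; here n + δ = 0.088.
Golden rule sets MPK = n+δ: 0.42·k^(0.42−1) = 0.088, so k_gold = (0.42/0.088)^(1/0.58) ≈ 14.8009.
y_gold = 14.8009^0.42 ≈ 3.1011.
c_gold = y_gold − (n+δ)·k_gold = 3.1011 − 0.088·14.8009 ≈ 1.7987.

c_gold ≈ 1.7987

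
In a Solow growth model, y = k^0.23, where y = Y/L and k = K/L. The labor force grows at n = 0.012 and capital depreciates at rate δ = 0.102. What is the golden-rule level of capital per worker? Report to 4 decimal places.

Capital per worker breaks even when investment replaces (n + δ)·k; here n + δ = 0.114.
At the golden rule the marginal product of capital equals n+δ: 0.23·k^(0.23−1) = 0.114. Solving, k_gold = (0.23/0.114)^(1/0.77) ≈ 2.4881.

k_gold ≈ 2.4881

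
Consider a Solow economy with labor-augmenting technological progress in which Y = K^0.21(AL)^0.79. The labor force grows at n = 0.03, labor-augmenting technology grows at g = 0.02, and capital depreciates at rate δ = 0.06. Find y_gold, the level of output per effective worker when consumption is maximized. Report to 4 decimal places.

y_gold ≈ 1.1875

n + g + δ = 0.03 + 0.02 + 0.06 = 0.11.
Maximizing c = f(k) − (n+g+δ)·k gives f'(k) = n+g+δ, i.e. 0.21·k^(0.21−1) = 0.11, so k_gold = (0.21/0.11)^(1/0.79) ≈ 2.2671.
Output: y_gold = k_gold^0.21 = 2.2671^0.21 ≈ 1.1875.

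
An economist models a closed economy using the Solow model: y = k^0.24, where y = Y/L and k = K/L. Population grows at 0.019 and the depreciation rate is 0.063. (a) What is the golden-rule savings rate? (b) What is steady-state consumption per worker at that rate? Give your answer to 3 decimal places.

(a) s_gold = 0.240; (b) c_gold ≈ 1.067

The effective depreciation rate is n + δ = 0.019 + 0.063 = 0.082.
For Cobb-Douglas, s_gold equals capital's share: s_gold = 0.24.
Setting f'(k) = n+δ gives 0.24·k^(0.24−1) = 0.082, hence k_gold = (0.24/0.082)^(1/0.76) ≈ 4.1085.
y_gold = 4.1085^0.24 ≈ 1.4037; c_gold = (1−0.24)·y_gold ≈ 1.0668.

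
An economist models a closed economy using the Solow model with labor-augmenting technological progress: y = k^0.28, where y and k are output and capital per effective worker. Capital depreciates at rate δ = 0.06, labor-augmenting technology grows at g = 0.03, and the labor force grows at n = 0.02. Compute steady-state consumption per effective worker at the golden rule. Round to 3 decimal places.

c_gold ≈ 1.035

The effective depreciation rate is n + g + δ = 0.02 + 0.03 + 0.06 = 0.11.
Golden rule sets MPK = n+g+δ: 0.28·k^(0.28−1) = 0.11, so k_gold = (0.28/0.11)^(1/0.72) ≈ 3.6607.
y_gold = 3.6607^0.28 ≈ 1.4381.
c_gold = y_gold − (n+g+δ)·k_gold = 1.4381 − 0.11·3.6607 ≈ 1.0355.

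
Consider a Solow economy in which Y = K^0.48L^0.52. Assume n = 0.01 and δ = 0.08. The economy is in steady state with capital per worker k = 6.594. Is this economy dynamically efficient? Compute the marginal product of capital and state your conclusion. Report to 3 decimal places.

n + δ = 0.01 + 0.08 = 0.09.
MPK = 0.48·k^(0.48−1) = 0.48·6.594^(-0.52) ≈ 0.1800.
MPK > 0.09, so the economy is dynamically efficient (under-saving).

dynamically efficient; MPK ≈ 0.180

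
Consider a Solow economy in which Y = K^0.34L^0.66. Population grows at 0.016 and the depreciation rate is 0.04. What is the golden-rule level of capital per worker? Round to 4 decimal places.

The effective depreciation rate is n + δ = 0.016 + 0.04 = 0.056.
Maximizing c = f(k) − (n+δ)·k gives f'(k) = n+δ, i.e. 0.34·k^(0.34−1) = 0.056, so k_gold = (0.34/0.056)^(1/0.66) ≈ 15.3746.

k_gold ≈ 15.3746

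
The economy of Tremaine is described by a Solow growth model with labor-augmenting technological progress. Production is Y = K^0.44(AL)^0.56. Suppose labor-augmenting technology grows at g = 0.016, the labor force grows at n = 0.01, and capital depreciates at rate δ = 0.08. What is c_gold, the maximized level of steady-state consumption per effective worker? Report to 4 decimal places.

Break-even investment rate: n + g + δ = 0.01 + 0.016 + 0.08 = 0.106.
Maximizing c = f(k) − (n+g+δ)·k gives f'(k) = n+g+δ, i.e. 0.44·k^(0.44−1) = 0.106, so k_gold = (0.44/0.106)^(1/0.56) ≈ 12.7009.
y_gold = 12.7009^0.44 ≈ 3.0598.
c_gold = y_gold − (n+g+δ)·k_gold = 3.0598 − 0.106·12.7009 ≈ 1.7135.

c_gold ≈ 1.7135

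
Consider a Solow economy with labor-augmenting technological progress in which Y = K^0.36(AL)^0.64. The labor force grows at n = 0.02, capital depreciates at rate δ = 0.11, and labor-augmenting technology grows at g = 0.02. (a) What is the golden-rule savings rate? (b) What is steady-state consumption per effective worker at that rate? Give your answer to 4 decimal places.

Break-even investment rate: n + g + δ = 0.02 + 0.02 + 0.11 = 0.15.
For Cobb-Douglas, s_gold equals capital's share: s_gold = 0.36.
At the golden rule the marginal product of capital equals n+g+δ: 0.36·k^(0.36−1) = 0.15. Solving, k_gold = (0.36/0.15)^(1/0.64) ≈ 3.9272.
y_gold = 3.9272^0.36 ≈ 1.6363; c_gold = (1−0.36)·y_gold ≈ 1.0472.

(a) s_gold = 0.3600; (b) c_gold ≈ 1.0472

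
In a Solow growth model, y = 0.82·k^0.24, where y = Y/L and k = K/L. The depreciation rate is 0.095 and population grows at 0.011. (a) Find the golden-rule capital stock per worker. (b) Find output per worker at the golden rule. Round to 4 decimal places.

n + δ = 0.011 + 0.095 = 0.106.
Maximizing c = f(k) − (n+δ)·k gives f'(k) = n+δ, i.e. 0.24·0.82·k^(0.24−1) = 0.106, so k_gold = (0.24·0.82/0.106)^(1/0.76) ≈ 2.2572.
y_gold = 0.82·2.2572^0.24 ≈ 0.9969.

(a) k_gold ≈ 2.2572; (b) y_gold ≈ 0.9969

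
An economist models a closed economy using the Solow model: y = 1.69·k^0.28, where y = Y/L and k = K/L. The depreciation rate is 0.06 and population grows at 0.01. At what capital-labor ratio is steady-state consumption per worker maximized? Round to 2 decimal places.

n + δ = 0.01 + 0.06 = 0.07.
At the golden rule the marginal product of capital equals n+δ: 0.28·1.69·k^(0.28−1) = 0.07. Solving, k_gold = (0.28·1.69/0.07)^(1/0.72) ≈ 14.2136.

k_gold ≈ 14.21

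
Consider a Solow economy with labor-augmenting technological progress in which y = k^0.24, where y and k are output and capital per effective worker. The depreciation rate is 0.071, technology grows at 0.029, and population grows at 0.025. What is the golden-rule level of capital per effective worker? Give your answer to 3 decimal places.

Capital per effective worker breaks even when investment replaces (n + g + δ)·k; here n + g + δ = 0.125.
At the golden rule the marginal product of capital equals n+g+δ: 0.24·k^(0.24−1) = 0.125. Solving, k_gold = (0.24/0.125)^(1/0.76) ≈ 2.3592.

k_gold ≈ 2.359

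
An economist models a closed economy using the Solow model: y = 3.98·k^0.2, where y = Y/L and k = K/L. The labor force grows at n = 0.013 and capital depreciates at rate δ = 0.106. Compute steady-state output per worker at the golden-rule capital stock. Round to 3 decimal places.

y_gold ≈ 6.401

The effective depreciation rate is n + δ = 0.013 + 0.106 = 0.119.
Golden rule sets MPK = n+δ: 0.2·3.98·k^(0.2−1) = 0.119, so k_gold = (0.2·3.98/0.119)^(1/0.8) ≈ 10.7574.
Output: y_gold = 3.98·k_gold^0.2 = 3.98·10.7574^0.2 ≈ 6.4007.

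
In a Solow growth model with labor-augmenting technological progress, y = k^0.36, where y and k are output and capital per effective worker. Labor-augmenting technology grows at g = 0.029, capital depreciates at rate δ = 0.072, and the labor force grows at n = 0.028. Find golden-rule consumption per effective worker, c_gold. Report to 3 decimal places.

The effective depreciation rate is n + g + δ = 0.028 + 0.029 + 0.072 = 0.129.
Golden rule sets MPK = n+g+δ: 0.36·k^(0.36−1) = 0.129, so k_gold = (0.36/0.129)^(1/0.64) ≈ 4.9708.
y_gold = 4.9708^0.36 ≈ 1.7812.
c_gold = y_gold − (n+g+δ)·k_gold = 1.7812 − 0.129·4.9708 ≈ 1.1400.

c_gold ≈ 1.140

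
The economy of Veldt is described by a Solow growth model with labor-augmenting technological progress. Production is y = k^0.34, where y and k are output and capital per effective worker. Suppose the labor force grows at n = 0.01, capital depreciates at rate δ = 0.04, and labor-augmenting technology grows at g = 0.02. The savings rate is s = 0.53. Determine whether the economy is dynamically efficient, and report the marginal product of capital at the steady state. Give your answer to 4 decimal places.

n + g + δ = 0.01 + 0.02 + 0.04 = 0.07.
Steady-state k*: s·k^0.34 = 0.07·k gives k* = (0.53/0.07)^(1/0.66) ≈ 21.4826.
MPK = 0.34·21.4826^(-0.66) ≈ 0.0449.
MPK < n+g+δ = 0.07, so the economy is dynamically inefficient (over-saving).

dynamically inefficient; MPK ≈ 0.0449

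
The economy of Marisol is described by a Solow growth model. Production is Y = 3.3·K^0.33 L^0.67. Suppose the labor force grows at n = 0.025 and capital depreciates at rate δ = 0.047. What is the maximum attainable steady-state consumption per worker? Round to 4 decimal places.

Break-even investment rate: n + δ = 0.025 + 0.047 = 0.072.
Golden rule sets MPK = n+δ: 0.33·3.3·k^(0.33−1) = 0.072, so k_gold = (0.33·3.3/0.072)^(1/0.67) ≈ 57.6420.
y_gold = 3.3·57.6420^0.33 ≈ 12.5764.
c_gold = y_gold − (n+δ)·k_gold = 12.5764 − 0.072·57.6420 ≈ 8.4262.

c_gold ≈ 8.4262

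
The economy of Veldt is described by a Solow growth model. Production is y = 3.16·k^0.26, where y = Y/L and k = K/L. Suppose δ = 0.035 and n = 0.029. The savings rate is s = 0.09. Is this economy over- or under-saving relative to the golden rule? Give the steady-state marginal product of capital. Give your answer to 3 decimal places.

under-saving; MPK ≈ 0.185

Capital per worker breaks even when investment replaces (n + δ)·k; here n + δ = 0.064.
Steady-state k*: s·A·k^0.26 = 0.064·k gives k* = (0.09·3.16/0.064)^(1/0.74) ≈ 7.5048.
MPK = 0.26·3.16·7.5048^(-0.74) ≈ 0.1849.
MPK > n+δ = 0.064, so the economy is dynamically efficient (under-saving).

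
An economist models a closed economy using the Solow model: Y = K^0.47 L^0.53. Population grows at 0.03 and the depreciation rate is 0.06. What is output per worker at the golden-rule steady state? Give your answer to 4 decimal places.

y_gold ≈ 4.3310

Break-even investment rate: n + δ = 0.03 + 0.06 = 0.09.
Golden rule sets MPK = n+δ: 0.47·k^(0.47−1) = 0.09, so k_gold = (0.47/0.09)^(1/0.53) ≈ 22.6175.
Output: y_gold = k_gold^0.47 = 22.6175^0.47 ≈ 4.3310.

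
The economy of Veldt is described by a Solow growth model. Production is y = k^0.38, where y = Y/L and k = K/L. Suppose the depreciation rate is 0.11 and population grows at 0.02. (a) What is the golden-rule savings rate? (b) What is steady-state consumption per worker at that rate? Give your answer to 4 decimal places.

The effective depreciation rate is n + δ = 0.02 + 0.11 = 0.13.
For Cobb-Douglas, s_gold equals capital's share: s_gold = 0.38.
Golden rule sets MPK = n+δ: 0.38·k^(0.38−1) = 0.13, so k_gold = (0.38/0.13)^(1/0.62) ≈ 5.6410.
y_gold = 5.6410^0.38 ≈ 1.9298; c_gold = (1−0.38)·y_gold ≈ 1.1965.

(a) s_gold = 0.3800; (b) c_gold ≈ 1.1965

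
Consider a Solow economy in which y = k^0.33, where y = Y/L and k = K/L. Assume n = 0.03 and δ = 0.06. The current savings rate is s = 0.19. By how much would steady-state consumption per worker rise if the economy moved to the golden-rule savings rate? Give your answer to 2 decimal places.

Δc ≈ 0.10

The effective depreciation rate is n + δ = 0.03 + 0.06 = 0.09.
Current steady state (s = 0.19): k* = (0.19/0.09)^(1/0.67) ≈ 3.0503, y* = 3.0503^0.33 ≈ 1.4449, c* = (1−0.19)·1.4449 ≈ 1.1704.
Setting f'(k) = n+δ gives 0.33·k^(0.33−1) = 0.09, hence k_gold = (0.33/0.09)^(1/0.67) ≈ 6.9534.
y_gold = 6.9534^0.33 ≈ 1.8964, c_gold = y_gold − 0.09·k_gold ≈ 1.2706.
Gain: Δc = 1.2706 − 1.1704 ≈ 0.1002.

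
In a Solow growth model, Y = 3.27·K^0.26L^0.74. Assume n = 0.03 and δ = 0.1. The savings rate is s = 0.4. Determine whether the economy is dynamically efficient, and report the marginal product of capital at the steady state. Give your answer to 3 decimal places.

Break-even investment rate: n + δ = 0.03 + 0.1 = 0.13.
Steady-state k*: s·A·k^0.26 = 0.13·k gives k* = (0.4·3.27/0.13)^(1/0.74) ≈ 22.6439.
MPK = 0.26·3.27·22.6439^(-0.74) ≈ 0.0845.
MPK < n+δ = 0.13, so the economy is dynamically inefficient (over-saving).

dynamically inefficient; MPK ≈ 0.085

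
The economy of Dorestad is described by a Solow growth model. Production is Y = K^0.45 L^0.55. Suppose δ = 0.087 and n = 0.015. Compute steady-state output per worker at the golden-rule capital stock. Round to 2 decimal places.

Capital per worker breaks even when investment replaces (n + δ)·k; here n + δ = 0.102.
At the golden rule the marginal product of capital equals n+δ: 0.45·k^(0.45−1) = 0.102. Solving, k_gold = (0.45/0.102)^(1/0.55) ≈ 14.8601.
Output: y_gold = k_gold^0.45 = 14.8601^0.45 ≈ 3.3683.

y_gold ≈ 3.37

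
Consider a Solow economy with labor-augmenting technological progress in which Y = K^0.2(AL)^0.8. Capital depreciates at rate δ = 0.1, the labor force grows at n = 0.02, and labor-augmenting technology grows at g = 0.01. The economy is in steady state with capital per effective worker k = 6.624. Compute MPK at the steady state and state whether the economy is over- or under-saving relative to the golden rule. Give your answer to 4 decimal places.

over-saving; MPK ≈ 0.0441

Capital per effective worker breaks even when investment replaces (n + g + δ)·k; here n + g + δ = 0.13.
MPK = 0.2·k^(0.2−1) = 0.2·6.624^(-0.8) ≈ 0.0441.
MPK < 0.13, so the economy is dynamically inefficient (over-saving).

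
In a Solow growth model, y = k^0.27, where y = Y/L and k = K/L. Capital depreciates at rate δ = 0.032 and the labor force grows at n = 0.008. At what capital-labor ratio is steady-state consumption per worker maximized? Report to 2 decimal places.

k_gold ≈ 13.68

Capital per worker breaks even when investment replaces (n + δ)·k; here n + δ = 0.04.
Maximizing c = f(k) − (n+δ)·k gives f'(k) = n+δ, i.e. 0.27·k^(0.27−1) = 0.04, so k_gold = (0.27/0.04)^(1/0.73) ≈ 13.6783.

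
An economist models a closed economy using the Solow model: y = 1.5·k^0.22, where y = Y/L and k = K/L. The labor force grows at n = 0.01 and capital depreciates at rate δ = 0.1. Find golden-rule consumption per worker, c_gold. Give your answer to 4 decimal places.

c_gold ≈ 1.5950

Break-even investment rate: n + δ = 0.01 + 0.1 = 0.11.
Maximizing c = f(k) − (n+δ)·k gives f'(k) = n+δ, i.e. 0.22·1.5·k^(0.22−1) = 0.11, so k_gold = (0.22·1.5/0.11)^(1/0.78) ≈ 4.0897.
y_gold = 1.5·4.0897^0.22 ≈ 2.0449.
c_gold = y_gold − (n+δ)·k_gold = 2.0449 − 0.11·4.0897 ≈ 1.5950.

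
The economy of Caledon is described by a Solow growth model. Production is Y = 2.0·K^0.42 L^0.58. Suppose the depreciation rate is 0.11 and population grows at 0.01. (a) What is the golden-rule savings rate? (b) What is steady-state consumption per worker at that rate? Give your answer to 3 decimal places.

Capital per worker breaks even when investment replaces (n + δ)·k; here n + δ = 0.12.
For Cobb-Douglas, s_gold equals capital's share: s_gold = 0.42.
Setting f'(k) = n+δ gives 0.42·2.0·k^(0.42−1) = 0.12, hence k_gold = (0.42·2.0/0.12)^(1/0.58) ≈ 28.6461.
y_gold = 2.0·28.6461^0.42 ≈ 8.1846; c_gold = (1−0.42)·y_gold ≈ 4.7471.

(a) s_gold = 0.420; (b) c_gold ≈ 4.747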